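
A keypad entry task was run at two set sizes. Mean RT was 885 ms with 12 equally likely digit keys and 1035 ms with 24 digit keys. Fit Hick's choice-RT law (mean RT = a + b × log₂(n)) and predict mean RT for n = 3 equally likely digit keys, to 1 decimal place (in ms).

585.0 ms

RT is linear in log₂ n, so two points fix the line:
  b = (1035 − 885) / (log₂ 24 − log₂ 12) = 150 / (4.5850 − 3.5850) = 150.000 ms/bit
  a = 885 − 150.000 × 3.5850 = 347.256 ms
Then RT(3) = 347.256 + 150.000 × log₂ 3 = 347.256 + 150.000 × 1.5850 ≈ 585.000 ms.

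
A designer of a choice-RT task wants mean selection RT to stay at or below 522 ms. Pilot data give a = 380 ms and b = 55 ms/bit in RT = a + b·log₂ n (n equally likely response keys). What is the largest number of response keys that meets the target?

5

55·log₂ n ≤ 522 − 380 = 142, giving log₂ n ≤ 2.5818 and n ≤ 5.987. The largest whole number is 5.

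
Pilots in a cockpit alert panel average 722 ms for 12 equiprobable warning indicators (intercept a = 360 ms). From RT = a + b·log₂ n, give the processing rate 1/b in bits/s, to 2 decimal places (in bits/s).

Choice component = 722 − 360 = 362 ms over log₂(12) = 3.5850 bits.
b = 362 / 3.5850 = 100.977 ms/bit, so 1/b = 9.903 bits/s.

9.90 bits/s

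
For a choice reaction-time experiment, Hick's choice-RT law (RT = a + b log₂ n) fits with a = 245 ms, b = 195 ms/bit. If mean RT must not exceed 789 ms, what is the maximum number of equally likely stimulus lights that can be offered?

Set 245 + 195·log₂ n ≤ 789 → log₂ n ≤ (789 − 245)/195 = 2.7897.
So n ≤ 2^2.7897 = 6.915; the largest integer n is 6.

6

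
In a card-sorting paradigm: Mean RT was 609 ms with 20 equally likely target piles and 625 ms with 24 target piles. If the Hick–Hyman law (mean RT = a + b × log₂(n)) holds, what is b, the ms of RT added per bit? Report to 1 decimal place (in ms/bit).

60.8 ms/bit

The slope on a log₂ axis is (625 − 609) / (4.5850 − 4.3219) = 60.829 ms/bit.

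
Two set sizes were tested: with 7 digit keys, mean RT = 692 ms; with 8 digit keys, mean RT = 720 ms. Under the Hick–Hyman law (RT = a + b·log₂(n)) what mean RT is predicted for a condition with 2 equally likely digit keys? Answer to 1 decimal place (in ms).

Solve the two-equation system in a and b:
  b = (720 − 692) / (log₂ 8 − log₂ 7) = 28 / (3 − 2.8074) = 145.345 ms/bit
  a = 692 − 145.345 × 2.8074 = 283.965 ms
Then RT(2) = 283.965 + 145.345 × log₂ 2 = 283.965 + 145.345 × 1 ≈ 429.310 ms.

429.3 ms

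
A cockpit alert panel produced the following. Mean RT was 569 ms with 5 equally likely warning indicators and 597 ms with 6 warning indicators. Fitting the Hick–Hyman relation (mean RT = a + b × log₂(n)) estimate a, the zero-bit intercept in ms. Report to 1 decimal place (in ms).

321.8 ms

Slope: b = (597 − 569) / (log₂ 6 − log₂ 5) = 28/0.2630 = 106.450 ms/bit.
a = RT₁ − b·log₂ n₁ = 569 − 106.450 × 2.3219 = 321.831 ms.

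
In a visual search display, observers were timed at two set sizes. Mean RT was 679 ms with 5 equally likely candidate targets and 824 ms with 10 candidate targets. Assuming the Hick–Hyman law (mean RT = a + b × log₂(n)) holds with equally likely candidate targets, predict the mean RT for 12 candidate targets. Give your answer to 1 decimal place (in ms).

With log₂ n on the abscissa the relation is linear; from the two conditions:
  b = (824 − 679) / (log₂ 10 − log₂ 5) = 145 / (3.3219 − 2.3219) = 145.000 ms/bit
  a = 679 − 145.000 × 2.3219 = 342.320 ms
Then RT(12) = 342.320 + 145.000 × log₂ 12 = 342.320 + 145.000 × 3.5850 ≈ 862.140 ms.

862.1 ms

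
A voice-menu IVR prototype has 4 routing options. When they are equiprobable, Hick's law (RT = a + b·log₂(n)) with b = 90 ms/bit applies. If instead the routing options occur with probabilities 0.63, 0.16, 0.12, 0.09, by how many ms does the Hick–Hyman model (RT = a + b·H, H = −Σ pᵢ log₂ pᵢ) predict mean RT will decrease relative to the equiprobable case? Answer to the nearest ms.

43 ms

Equiprobable entropy H₀ = log₂ 4 = 2.0000 bits.
Skewed entropy H = −Σ pᵢ log₂ pᵢ = 1.5227 bits.
ΔRT = b·(H₀ − H) = 90 × 0.4773 = 42.96 ms.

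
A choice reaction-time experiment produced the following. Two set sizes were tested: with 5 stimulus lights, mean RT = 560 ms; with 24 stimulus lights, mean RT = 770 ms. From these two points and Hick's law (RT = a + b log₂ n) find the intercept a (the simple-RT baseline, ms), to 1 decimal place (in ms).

Slope: b = (770 − 560) / (log₂ 24 − log₂ 5) = 210/2.2630 = 92.796 ms/bit.
a = RT₁ − b·log₂ n₁ = 560 − 92.796 × 2.3219 = 344.535 ms.

344.5 ms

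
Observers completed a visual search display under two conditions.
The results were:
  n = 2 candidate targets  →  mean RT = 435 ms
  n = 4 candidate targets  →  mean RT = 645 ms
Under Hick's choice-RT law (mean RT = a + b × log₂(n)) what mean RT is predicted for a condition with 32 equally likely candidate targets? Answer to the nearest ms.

1275 ms

Solve the two-equation system in a and b:
  b = (645 − 435) / (log₂ 4 − log₂ 2) = 210 / (2 − 1) = 210 ms/bit
  a = 435 − 210 × 1 = 225 ms
Then RT(32) = 225 + 210 × log₂ 32 = 225 + 210 × 5 ≈ 1275.000 ms.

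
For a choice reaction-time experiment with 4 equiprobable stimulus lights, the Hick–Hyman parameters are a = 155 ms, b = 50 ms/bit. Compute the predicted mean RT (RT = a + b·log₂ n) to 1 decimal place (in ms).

255.0 ms

log₂(4) = 2 bits, so RT = 155 + 50 × 2 ≈ 255.000 ms.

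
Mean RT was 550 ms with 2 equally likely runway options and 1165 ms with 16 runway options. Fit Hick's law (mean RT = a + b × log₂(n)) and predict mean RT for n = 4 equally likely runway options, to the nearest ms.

Solve the two-equation system in a and b:
  b = (1165 − 550) / (log₂ 16 − log₂ 2) = 615 / (4 − 1) = 205 ms/bit
  a = 550 − 205 × 1 = 345 ms
Then RT(4) = 345 + 205 × log₂ 4 = 345 + 205 × 2 ≈ 755.000 ms.

755 ms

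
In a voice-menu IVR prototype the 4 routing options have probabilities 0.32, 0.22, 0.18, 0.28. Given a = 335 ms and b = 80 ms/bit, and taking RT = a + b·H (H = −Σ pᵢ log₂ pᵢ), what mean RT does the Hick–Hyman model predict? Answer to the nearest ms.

Entropy contributions −pᵢ log₂ pᵢ: 0.5260, 0.4806, 0.4453, 0.5142; sum H = 1.9661 bits.
RT = a + bH = 335 + 80·1.9661 = 492.29 ms.

492 ms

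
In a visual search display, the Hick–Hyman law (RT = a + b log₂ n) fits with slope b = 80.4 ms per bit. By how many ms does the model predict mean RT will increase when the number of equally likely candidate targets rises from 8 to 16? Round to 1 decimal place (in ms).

80.4 ms

Only the slope matters, since a is common to both: ΔRT = b·log₂(n₂/n₁).
log₂(16) − log₂(8) = log₂(16/8) = log₂(2) = 1.
ΔRT = 80.4 × 1.0000 = 80.400 ms.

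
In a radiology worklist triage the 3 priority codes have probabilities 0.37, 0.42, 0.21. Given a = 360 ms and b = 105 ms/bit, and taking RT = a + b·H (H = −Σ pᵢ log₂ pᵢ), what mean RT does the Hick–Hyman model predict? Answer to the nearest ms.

521 ms

Entropy contributions −pᵢ log₂ pᵢ: 0.5307, 0.5256, 0.4728; sum H = 1.5292 bits.
RT = a + bH = 360 + 105·1.5292 = 520.57 ms.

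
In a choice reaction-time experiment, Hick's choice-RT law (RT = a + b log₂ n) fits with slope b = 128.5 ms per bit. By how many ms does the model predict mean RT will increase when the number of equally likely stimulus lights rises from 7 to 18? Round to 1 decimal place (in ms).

175.1 ms

Only the slope matters, since a is common to both: ΔRT = b·log₂(n₂/n₁).
log₂(18) − log₂(7) = 4.1699 − 2.8074 = 1.3626.
ΔRT = 128.5 × 1.3626 = 175.090 ms.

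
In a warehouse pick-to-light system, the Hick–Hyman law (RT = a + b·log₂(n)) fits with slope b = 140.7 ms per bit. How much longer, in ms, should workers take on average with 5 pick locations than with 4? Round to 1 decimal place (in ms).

The intercept a cancels: ΔRT = b·(log₂ n₂ − log₂ n₁) = b·log₂(n₂/n₁).
log₂(5) − log₂(4) = 2.3219 − 2 = 0.3219.
ΔRT = 140.7 × 0.3219 = 45.295 ms.

45.3 ms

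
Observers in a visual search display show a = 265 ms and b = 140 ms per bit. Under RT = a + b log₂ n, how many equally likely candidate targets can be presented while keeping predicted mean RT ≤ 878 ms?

20

Set 265 + 140·log₂ n ≤ 878 → log₂ n ≤ (878 − 265)/140 = 4.3786.
So n ≤ 2^4.3786 = 20.801; the largest integer n is 20.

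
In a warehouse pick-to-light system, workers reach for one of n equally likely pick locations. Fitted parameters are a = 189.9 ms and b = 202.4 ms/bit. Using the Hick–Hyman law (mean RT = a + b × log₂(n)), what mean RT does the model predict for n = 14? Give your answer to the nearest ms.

961 ms

log₂(14) = 3.8074 bits, so RT = 189.9 + 202.4 × 3.8074 ≈ 960.509 ms.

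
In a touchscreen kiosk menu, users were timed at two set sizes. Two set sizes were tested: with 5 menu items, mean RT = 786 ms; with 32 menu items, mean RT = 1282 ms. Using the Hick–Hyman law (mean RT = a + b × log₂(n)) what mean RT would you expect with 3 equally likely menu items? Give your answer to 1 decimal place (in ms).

Fit slope and intercept:
  b = (1282 − 786) / (log₂ 32 − log₂ 5) = 496 / (5 − 2.3219) = 185.208 ms/bit
  a = 786 − 185.208 × 2.3219 = 355.961 ms
Then RT(3) = 355.961 + 185.208 × log₂ 3 = 355.961 + 185.208 × 1.5850 ≈ 649.508 ms.

649.5 ms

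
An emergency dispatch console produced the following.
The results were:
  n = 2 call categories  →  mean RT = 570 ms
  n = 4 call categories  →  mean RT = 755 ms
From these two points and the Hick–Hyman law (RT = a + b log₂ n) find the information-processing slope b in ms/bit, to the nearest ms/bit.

185 ms/bit

Slope: b = (755 − 570) / (log₂ 4 − log₂ 2) = 185/1.0000 = 185 ms/bit.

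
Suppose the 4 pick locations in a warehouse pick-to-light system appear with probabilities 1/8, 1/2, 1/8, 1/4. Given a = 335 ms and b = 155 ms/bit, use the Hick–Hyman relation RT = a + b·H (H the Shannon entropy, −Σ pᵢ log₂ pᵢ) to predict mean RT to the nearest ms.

606 ms

H = −Σ pᵢ log₂ pᵢ = 0.125·3 + 0.5·1 + 0.125·3 + 0.25·2 = 1.750 bits.
RT = 335 + 155 × 1.750 = 606.25 ms.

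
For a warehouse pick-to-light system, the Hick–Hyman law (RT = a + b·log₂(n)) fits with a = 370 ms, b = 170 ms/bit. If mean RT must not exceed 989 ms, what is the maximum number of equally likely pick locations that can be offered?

170·log₂ n ≤ 989 − 370 = 619, giving log₂ n ≤ 3.6412 and n ≤ 12.477. The largest whole number is 12.

12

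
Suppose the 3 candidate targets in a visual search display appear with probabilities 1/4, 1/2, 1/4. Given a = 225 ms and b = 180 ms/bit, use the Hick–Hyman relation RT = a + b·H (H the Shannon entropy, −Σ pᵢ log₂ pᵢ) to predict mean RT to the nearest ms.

495 ms

H = −Σ pᵢ log₂ pᵢ = 0.25·2 + 0.5·1 + 0.25·2 = 1.500 bits.
RT = 225 + 180 × 1.500 = 495.00 ms.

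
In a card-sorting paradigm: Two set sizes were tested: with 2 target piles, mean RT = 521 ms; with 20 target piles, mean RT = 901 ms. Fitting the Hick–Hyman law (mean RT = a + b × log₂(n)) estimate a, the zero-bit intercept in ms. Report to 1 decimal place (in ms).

Slope: b = (901 − 521) / (log₂ 20 − log₂ 2) = 380/3.3219 = 114.391 ms/bit.
a = RT₁ − b·log₂ n₁ = 521 − 114.391 × 1 = 406.609 ms.

406.6 ms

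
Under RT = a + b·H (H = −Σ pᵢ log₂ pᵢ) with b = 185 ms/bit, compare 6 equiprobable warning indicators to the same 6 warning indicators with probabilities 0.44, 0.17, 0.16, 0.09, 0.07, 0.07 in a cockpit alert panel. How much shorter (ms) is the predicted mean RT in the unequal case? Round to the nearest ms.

66 ms

The RT saving is b·ΔH. Equiprobable H₀ = log₂(6) = 2.5850 bits; with the given probabilities H = 2.2285 bits.
b·(H₀ − H) = 185 × (2.5850 − 2.2285) = 65.94 ms.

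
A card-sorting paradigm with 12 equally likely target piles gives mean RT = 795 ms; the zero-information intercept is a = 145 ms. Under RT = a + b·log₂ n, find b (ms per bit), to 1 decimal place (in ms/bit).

181.3 ms/bit

12 alternatives carry log₂ 12 = 3.5850 bits; the choice cost is 795 − 145 = 650 ms, so b = 650/3.5850 = 181.313 ms/bit.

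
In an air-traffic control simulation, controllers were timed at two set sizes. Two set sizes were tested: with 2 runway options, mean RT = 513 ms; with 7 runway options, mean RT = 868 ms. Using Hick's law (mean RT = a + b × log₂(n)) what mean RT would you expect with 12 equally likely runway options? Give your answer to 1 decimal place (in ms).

1020.7 ms

RT is linear in log₂ n, so two points fix the line:
  b = (868 − 513) / (log₂ 7 − log₂ 2) = 355 / (2.8074 − 1) = 196.420 ms/bit
  a = 513 − 196.420 × 1 = 316.580 ms
Then RT(12) = 316.580 + 196.420 × log₂ 12 = 316.580 + 196.420 × 3.5850 ≈ 1020.737 ms.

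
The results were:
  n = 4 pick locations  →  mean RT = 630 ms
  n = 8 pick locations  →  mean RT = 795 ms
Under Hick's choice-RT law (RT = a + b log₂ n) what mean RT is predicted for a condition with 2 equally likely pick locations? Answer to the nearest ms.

465 ms

RT is linear in log₂ n, so two points fix the line:
  b = (795 − 630) / (log₂ 8 − log₂ 4) = 165 / (3 − 2) = 165 ms/bit
  a = 630 − 165 × 2 = 300 ms
Then RT(2) = 300 + 165 × log₂ 2 = 300 + 165 × 1 ≈ 465.000 ms.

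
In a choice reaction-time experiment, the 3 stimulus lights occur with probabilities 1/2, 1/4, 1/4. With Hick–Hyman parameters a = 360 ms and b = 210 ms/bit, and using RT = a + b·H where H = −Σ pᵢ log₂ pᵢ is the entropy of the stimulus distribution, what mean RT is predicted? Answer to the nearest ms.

675 ms

Each term −pᵢ log₂ pᵢ: 0.5·1 + 0.25·2 + 0.25·2; summed, H = 1.500 bits.
Mean RT = a + bH = 360 + 210·1.500 = 675.00 ms.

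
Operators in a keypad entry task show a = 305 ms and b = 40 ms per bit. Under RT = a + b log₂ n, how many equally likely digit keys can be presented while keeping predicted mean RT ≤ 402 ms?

Information budget: (402 − 305)/40 = 2.4250 bits, so n ≤ 2^2.4250 = 5.370 → at most 5.

5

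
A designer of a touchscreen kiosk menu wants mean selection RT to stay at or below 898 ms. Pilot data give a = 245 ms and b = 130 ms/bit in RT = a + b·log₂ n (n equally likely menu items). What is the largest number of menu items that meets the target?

32

Set 245 + 130·log₂ n ≤ 898 → log₂ n ≤ (898 − 245)/130 = 5.0231.
So n ≤ 2^5.0231 = 32.516; the largest integer n is 32.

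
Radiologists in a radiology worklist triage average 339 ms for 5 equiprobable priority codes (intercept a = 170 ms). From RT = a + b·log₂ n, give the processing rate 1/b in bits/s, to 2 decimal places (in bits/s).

b = (339 − 170)/log₂ 5 = 169/2.3219 = 72.784 ms per bit = 0.07278 s/bit; the reciprocal is 13.739 bits/s.

13.74 bits/s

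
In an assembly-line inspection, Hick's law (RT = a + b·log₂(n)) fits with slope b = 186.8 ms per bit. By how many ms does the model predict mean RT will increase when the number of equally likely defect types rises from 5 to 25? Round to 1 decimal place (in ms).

433.7 ms

The intercept a cancels: ΔRT = b·(log₂ n₂ − log₂ n₁) = b·log₂(n₂/n₁).
log₂(25) − log₂(5) = 4.6439 − 2.3219 = 2.3219.
ΔRT = 186.8 × 2.3219 = 433.736 ms.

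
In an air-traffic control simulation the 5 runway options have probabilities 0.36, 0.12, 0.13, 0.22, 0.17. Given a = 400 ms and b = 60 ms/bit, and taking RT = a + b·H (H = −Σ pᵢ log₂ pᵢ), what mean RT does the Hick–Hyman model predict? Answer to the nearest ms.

532 ms

H = 0.36·log₂(1/0.36) + 0.12·log₂(1/0.12) + 0.13·log₂(1/0.13) + 0.22·log₂(1/0.22) + 0.17·log₂(1/0.17) = 2.1955 bits.
RT = 400 + 60 × 2.1955 = 531.73 ms.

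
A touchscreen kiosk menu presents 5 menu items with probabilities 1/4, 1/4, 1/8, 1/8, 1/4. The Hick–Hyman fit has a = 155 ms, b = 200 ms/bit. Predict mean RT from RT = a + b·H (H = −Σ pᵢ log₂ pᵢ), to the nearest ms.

605 ms

Each term −pᵢ log₂ pᵢ: 0.25·2 + 0.25·2 + 0.125·3 + 0.125·3 + 0.25·2; summed, H = 2.250 bits.
Mean RT = a + bH = 155 + 200·2.250 = 605.00 ms.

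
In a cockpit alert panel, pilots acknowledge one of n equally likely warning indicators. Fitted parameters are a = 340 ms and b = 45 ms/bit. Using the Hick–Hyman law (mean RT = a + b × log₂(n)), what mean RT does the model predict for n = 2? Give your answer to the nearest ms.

385 ms

log₂(2) = 1 bits, so RT = 340 + 45 × 1 ≈ 385.000 ms.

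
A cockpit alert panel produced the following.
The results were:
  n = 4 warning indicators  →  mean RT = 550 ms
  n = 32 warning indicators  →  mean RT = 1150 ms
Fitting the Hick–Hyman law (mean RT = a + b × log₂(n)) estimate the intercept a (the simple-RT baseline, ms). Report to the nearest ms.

b = (RT₂ − RT₁)/(log₂ n₂ − log₂ n₁) = (1150 − 550)/(5 − 2) = 200 ms/bit.
Intercept: a = 550 − 200·log₂(4) = 150.000 ms.

150 ms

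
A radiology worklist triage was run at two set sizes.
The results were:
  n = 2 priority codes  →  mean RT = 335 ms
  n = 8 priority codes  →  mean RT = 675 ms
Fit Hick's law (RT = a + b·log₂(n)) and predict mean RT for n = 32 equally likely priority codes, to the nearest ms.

With log₂ n on the abscissa the relation is linear; from the two conditions:
  b = (675 − 335) / (log₂ 8 − log₂ 2) = 340 / (3 − 1) = 170 ms/bit
  a = 335 − 170 × 1 = 165 ms
Then RT(32) = 165 + 170 × log₂ 32 = 165 + 170 × 5 ≈ 1015.000 ms.

1015 ms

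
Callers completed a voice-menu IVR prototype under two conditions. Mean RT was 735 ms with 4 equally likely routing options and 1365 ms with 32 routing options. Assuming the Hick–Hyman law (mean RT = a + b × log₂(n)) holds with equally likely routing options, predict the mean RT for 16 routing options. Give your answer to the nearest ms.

Solve the two-equation system in a and b:
  b = (1365 − 735) / (log₂ 32 − log₂ 4) = 630 / (5 − 2) = 210 ms/bit
  a = 735 − 210 × 2 = 315 ms
Then RT(16) = 315 + 210 × log₂ 16 = 315 + 210 × 4 ≈ 1155.000 ms.

1155 ms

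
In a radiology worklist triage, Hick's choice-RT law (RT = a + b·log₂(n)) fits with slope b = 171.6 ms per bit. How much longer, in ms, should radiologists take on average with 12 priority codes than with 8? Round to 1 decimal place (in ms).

Only the slope matters, since a is common to both: ΔRT = b·log₂(n₂/n₁).
log₂(12) − log₂(8) = 3.5850 − 3 = 0.5850.
ΔRT = 171.6 × 0.5850 = 100.380 ms.

100.4 ms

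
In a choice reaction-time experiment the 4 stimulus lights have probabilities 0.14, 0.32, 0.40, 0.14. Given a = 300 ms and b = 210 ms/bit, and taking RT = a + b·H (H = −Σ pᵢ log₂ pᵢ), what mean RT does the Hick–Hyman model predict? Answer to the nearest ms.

Entropy contributions −pᵢ log₂ pᵢ: 0.3971, 0.5260, 0.5288, 0.3971; sum H = 1.8490 bits.
RT = a + bH = 300 + 210·1.8490 = 688.30 ms.

688 ms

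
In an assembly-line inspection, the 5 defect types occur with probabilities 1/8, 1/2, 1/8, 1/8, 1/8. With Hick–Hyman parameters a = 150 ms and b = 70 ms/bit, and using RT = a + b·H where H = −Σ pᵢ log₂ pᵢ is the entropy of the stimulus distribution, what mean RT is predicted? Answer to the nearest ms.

290 ms

H = −Σ pᵢ log₂ pᵢ = 0.125·3 + 0.5·1 + 0.125·3 + 0.125·3 + 0.125·3 = 2.000 bits.
RT = 150 + 70 × 2.000 = 290.00 ms.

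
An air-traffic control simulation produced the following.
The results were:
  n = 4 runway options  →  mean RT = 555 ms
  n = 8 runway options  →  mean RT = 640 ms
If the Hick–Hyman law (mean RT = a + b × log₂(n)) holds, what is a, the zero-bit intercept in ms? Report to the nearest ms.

385 ms

b = (RT₂ − RT₁)/(log₂ n₂ − log₂ n₁) = (640 − 555)/(3 − 2) = 85 ms/bit.
a = RT₁ − b·log₂ n₁ = 555 − 85 × 2 = 385.000 ms.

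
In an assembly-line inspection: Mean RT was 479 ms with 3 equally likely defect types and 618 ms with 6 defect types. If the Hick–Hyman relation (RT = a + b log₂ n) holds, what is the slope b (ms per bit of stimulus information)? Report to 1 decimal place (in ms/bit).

b = (RT₂ − RT₁)/(log₂ n₂ − log₂ n₁) = (618 − 479)/(2.5850 − 1.5850) = 139.000 ms/bit.

139.0 ms/bit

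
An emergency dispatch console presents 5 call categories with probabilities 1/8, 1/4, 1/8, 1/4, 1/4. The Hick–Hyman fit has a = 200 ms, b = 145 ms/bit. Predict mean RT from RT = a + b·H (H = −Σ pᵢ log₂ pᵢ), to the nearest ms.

526 ms

Each term −pᵢ log₂ pᵢ: 0.125·3 + 0.25·2 + 0.125·3 + 0.25·2 + 0.25·2; summed, H = 2.250 bits.
Mean RT = a + bH = 200 + 145·2.250 = 526.25 ms.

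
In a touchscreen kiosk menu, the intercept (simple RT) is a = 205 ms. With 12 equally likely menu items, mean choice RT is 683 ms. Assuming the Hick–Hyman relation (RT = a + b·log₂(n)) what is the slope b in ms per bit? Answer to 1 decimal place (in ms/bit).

12 alternatives carry log₂ 12 = 3.5850 bits; the choice cost is 683 − 205 = 478 ms, so b = 478/3.5850 = 133.335 ms/bit.

133.3 ms/bit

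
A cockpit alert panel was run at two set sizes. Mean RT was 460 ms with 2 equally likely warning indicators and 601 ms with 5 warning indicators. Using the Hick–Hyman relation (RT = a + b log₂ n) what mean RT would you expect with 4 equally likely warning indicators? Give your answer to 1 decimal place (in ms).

With log₂ n on the abscissa the relation is linear; from the two conditions:
  b = (601 − 460) / (log₂ 5 − log₂ 2) = 141 / (2.3219 − 1) = 106.662 ms/bit
  a = 460 − 106.662 × 1 = 353.338 ms
Then RT(4) = 353.338 + 106.662 × log₂ 4 = 353.338 + 106.662 × 2 ≈ 566.662 ms.

566.7 ms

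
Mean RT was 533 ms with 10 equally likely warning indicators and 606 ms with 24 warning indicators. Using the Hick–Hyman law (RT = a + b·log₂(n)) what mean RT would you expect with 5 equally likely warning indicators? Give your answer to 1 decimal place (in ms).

RT is linear in log₂ n, so two points fix the line:
  b = (606 − 533) / (log₂ 24 − log₂ 10) = 73 / (4.5850 − 3.3219) = 57.797 ms/bit
  a = 533 − 57.797 × 3.3219 = 341.001 ms
Then RT(5) = 341.001 + 57.797 × log₂ 5 = 341.001 + 57.797 × 2.3219 ≈ 475.203 ms.

475.2 ms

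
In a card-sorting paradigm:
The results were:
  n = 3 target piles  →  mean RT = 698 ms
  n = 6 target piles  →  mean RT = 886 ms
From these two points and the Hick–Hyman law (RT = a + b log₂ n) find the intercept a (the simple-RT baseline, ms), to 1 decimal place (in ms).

400.0 ms

The slope on a log₂ axis is (886 − 698) / (2.5850 − 1.5850) = 188.000 ms/bit.
a = RT₁ − b·log₂ n₁ = 698 − 188.000 × 1.5850 = 400.027 ms.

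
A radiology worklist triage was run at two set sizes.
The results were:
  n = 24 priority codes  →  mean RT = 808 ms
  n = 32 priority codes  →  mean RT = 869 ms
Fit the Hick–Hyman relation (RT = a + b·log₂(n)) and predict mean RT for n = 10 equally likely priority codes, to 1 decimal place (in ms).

With log₂ n on the abscissa the relation is linear; from the two conditions:
  b = (869 − 808) / (log₂ 32 − log₂ 24) = 61 / (5 − 4.5850) = 146.975 ms/bit
  a = 808 − 146.975 × 4.5850 = 134.127 ms
Then RT(10) = 134.127 + 146.975 × log₂ 10 = 134.127 + 146.975 × 3.3219 ≈ 622.366 ms.

622.4 ms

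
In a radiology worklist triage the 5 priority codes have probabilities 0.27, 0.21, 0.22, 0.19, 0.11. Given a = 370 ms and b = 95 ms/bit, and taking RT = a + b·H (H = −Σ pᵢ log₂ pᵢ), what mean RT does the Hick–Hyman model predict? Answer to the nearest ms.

586 ms

Entropy contributions −pᵢ log₂ pᵢ: 0.5100, 0.4728, 0.4806, 0.4552, 0.3503; sum H = 2.2689 bits.
RT = a + bH = 370 + 95·2.2689 = 585.55 ms.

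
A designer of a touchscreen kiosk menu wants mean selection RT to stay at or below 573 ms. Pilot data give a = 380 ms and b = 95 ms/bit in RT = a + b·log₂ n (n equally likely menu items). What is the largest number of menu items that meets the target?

4

Set 380 + 95·log₂ n ≤ 573 → log₂ n ≤ (573 − 380)/95 = 2.0316.
So n ≤ 2^2.0316 = 4.089; the largest integer n is 4.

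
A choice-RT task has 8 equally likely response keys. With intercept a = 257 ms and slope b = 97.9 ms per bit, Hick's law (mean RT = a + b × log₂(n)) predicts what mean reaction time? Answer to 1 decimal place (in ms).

550.7 ms

log₂(8) = 3 bits, so RT = 257 + 97.9 × 3 ≈ 550.700 ms.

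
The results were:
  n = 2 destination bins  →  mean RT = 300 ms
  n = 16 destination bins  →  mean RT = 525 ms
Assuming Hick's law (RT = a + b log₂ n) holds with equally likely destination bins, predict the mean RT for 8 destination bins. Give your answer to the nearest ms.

Solve the two-equation system in a and b:
  b = (525 − 300) / (log₂ 16 − log₂ 2) = 225 / (4 − 1) = 75 ms/bit
  a = 300 − 75 × 1 = 225 ms
Then RT(8) = 225 + 75 × log₂ 8 = 225 + 75 × 3 ≈ 450.000 ms.

450 ms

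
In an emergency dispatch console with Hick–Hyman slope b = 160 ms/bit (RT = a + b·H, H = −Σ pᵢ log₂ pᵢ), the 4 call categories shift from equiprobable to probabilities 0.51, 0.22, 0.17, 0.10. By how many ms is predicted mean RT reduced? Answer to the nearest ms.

The RT saving is b·ΔH. Equiprobable H₀ = log₂(4) = 2.0000 bits; with the given probabilities H = 1.7428 bits.
b·(H₀ − H) = 160 × (2.0000 − 1.7428) = 41.15 ms.

41 ms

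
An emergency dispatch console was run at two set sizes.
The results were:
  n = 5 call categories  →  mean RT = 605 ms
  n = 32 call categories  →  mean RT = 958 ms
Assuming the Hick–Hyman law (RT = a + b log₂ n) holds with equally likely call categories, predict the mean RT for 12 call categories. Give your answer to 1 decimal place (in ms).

Fit slope and intercept:
  b = (958 − 605) / (log₂ 32 − log₂ 5) = 353 / (5 − 2.3219) = 131.811 ms/bit
  a = 605 − 131.811 × 2.3219 = 298.944 ms
Then RT(12) = 298.944 + 131.811 × log₂ 12 = 298.944 + 131.811 × 3.5850 ≈ 771.482 ms.

771.5 ms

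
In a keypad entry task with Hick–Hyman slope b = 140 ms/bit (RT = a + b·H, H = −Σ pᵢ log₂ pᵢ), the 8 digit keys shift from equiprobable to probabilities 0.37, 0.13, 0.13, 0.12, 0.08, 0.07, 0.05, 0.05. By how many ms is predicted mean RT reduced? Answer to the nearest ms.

Equiprobable entropy H₀ = log₂ 8 = 3.0000 bits.
Skewed entropy H = −Σ pᵢ log₂ pᵢ = 2.6553 bits.
ΔRT = b·(H₀ − H) = 140 × 0.3447 = 48.25 ms.

48 ms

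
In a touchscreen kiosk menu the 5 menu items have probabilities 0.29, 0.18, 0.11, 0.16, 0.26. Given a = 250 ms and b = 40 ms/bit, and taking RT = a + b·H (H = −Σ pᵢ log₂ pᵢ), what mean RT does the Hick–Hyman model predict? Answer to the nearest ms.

Entropy contributions −pᵢ log₂ pᵢ: 0.5179, 0.4453, 0.3503, 0.4230, 0.5053; sum H = 2.2418 bits.
RT = a + bH = 250 + 40·2.2418 = 339.67 ms.

340 ms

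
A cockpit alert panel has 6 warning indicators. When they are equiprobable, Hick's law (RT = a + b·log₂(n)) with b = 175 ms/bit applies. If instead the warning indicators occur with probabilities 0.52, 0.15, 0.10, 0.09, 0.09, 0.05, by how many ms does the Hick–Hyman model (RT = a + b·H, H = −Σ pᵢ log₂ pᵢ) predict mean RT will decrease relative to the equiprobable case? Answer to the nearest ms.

89 ms

Equiprobable entropy H₀ = log₂ 6 = 2.5850 bits.
Skewed entropy H = −Σ pᵢ log₂ pᵢ = 2.0747 bits.
ΔRT = b·(H₀ − H) = 175 × 0.5102 = 89.29 ms.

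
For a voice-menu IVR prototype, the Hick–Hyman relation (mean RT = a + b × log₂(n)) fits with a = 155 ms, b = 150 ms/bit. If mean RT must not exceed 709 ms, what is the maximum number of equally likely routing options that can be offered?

12

150·log₂ n ≤ 709 − 155 = 554, giving log₂ n ≤ 3.6933 and n ≤ 12.936. The largest whole number is 12.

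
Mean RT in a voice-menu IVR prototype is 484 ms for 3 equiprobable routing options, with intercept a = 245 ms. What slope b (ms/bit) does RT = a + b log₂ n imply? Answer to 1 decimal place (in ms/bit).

150.8 ms/bit

log₂(3) = 1.5850 bits.
b = (RT − a)/log₂ n = (484 − 245) / 1.5850 = 150.792 ms/bit.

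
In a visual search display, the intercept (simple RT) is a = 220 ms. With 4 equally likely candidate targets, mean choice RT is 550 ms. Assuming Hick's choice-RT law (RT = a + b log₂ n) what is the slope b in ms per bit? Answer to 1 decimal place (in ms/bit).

165.0 ms/bit

b = (550 − 220) / log₂(4) = 330 / 2 = 165.000 ms/bit.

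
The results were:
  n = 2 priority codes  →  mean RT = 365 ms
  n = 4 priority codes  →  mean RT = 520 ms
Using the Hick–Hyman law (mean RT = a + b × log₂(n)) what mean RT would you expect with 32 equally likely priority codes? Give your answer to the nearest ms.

Fit slope and intercept:
  b = (520 − 365) / (log₂ 4 − log₂ 2) = 155 / (2 − 1) = 155 ms/bit
  a = 365 − 155 × 1 = 210 ms
Then RT(32) = 210 + 155 × log₂ 32 = 210 + 155 × 5 ≈ 985.000 ms.

985 ms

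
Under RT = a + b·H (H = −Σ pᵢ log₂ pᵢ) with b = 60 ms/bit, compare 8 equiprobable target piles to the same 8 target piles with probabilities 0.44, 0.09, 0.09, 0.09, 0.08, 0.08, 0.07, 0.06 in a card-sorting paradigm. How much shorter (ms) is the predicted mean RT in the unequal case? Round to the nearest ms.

27 ms

The RT saving is b·ΔH. Equiprobable H₀ = log₂(8) = 3.0000 bits; with the given probabilities H = 2.5542 bits.
b·(H₀ − H) = 60 × (3.0000 − 2.5542) = 26.75 ms.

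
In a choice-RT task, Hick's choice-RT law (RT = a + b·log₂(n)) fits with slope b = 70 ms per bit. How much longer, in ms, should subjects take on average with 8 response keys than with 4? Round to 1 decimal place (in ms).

70.0 ms

Only the slope matters, since a is common to both: ΔRT = b·log₂(n₂/n₁).
log₂(8) − log₂(4) = log₂(8/4) = log₂(2) = 1.
ΔRT = 70 × 1.0000 = 70.000 ms.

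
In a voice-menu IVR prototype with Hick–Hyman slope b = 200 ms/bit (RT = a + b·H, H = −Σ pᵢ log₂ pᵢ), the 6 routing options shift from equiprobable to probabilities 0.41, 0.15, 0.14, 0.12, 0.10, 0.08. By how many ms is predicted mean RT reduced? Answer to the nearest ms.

Equiprobable entropy H₀ = log₂ 6 = 2.5850 bits.
Skewed entropy H = −Σ pᵢ log₂ pᵢ = 2.3258 bits.
ΔRT = b·(H₀ − H) = 200 × 0.2592 = 51.83 ms.

52 ms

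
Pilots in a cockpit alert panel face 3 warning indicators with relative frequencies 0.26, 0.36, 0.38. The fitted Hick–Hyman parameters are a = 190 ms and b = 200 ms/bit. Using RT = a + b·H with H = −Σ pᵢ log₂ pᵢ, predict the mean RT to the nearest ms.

H = 0.26·log₂(1/0.26) + 0.36·log₂(1/0.36) + 0.38·log₂(1/0.38) = 1.5664 bits.
RT = 190 + 200 × 1.5664 = 503.27 ms.

503 ms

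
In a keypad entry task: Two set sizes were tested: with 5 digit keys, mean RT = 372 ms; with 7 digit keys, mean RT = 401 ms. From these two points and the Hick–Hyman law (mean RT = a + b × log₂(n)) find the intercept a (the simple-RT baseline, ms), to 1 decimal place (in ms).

Slope: b = (401 − 372) / (log₂ 7 − log₂ 5) = 29/0.4854 = 59.741 ms/bit.
Intercept: a = 372 − 59.741·log₂(5) = 233.285 ms.

233.3 ms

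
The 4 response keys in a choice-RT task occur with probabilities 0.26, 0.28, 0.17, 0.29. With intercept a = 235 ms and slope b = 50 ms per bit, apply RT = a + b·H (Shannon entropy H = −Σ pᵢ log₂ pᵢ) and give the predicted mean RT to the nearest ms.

Entropy contributions −pᵢ log₂ pᵢ: 0.5053, 0.5142, 0.4346, 0.5179; sum H = 1.9720 bits.
RT = a + bH = 235 + 50·1.9720 = 333.60 ms.

334 ms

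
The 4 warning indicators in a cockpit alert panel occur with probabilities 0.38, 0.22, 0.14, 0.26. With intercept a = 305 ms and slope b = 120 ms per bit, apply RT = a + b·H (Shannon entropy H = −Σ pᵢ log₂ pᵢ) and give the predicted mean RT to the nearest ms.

535 ms

Entropy contributions −pᵢ log₂ pᵢ: 0.5305, 0.4806, 0.3971, 0.5053; sum H = 1.9134 bits.
RT = a + bH = 305 + 120·1.9134 = 534.61 ms.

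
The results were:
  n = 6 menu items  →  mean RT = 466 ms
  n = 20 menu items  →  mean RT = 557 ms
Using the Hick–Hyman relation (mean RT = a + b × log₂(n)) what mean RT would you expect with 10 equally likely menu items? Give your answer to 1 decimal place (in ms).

RT is linear in log₂ n, so two points fix the line:
  b = (557 − 466) / (log₂ 20 − log₂ 6) = 91 / (4.3219 − 2.5850) = 52.390 ms/bit
  a = 466 − 52.390 × 2.5850 = 330.573 ms
Then RT(10) = 330.573 + 52.390 × log₂ 10 = 330.573 + 52.390 × 3.3219 ≈ 504.610 ms.

504.6 ms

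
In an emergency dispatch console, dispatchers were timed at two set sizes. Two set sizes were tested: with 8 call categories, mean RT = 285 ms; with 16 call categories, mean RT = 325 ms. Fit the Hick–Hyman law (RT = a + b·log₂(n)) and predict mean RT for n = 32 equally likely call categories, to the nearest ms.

Fit slope and intercept:
  b = (325 − 285) / (log₂ 16 − log₂ 8) = 40 / (4 − 3) = 40 ms/bit
  a = 285 − 40 × 3 = 165 ms
Then RT(32) = 165 + 40 × log₂ 32 = 165 + 40 × 5 ≈ 365.000 ms.

365 ms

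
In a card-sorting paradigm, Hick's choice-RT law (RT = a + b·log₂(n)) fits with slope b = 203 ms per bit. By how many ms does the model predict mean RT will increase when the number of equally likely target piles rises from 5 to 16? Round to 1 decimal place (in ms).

The intercept a cancels: ΔRT = b·(log₂ n₂ − log₂ n₁) = b·log₂(n₂/n₁).
log₂(16) − log₂(5) = 4 − 2.3219 = 1.6781.
ΔRT = 203 × 1.6781 = 340.649 ms.

340.6 ms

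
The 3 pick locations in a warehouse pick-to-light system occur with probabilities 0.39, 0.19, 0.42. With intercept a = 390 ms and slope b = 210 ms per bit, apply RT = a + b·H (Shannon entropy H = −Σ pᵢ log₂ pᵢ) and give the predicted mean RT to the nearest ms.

707 ms

H = 0.39·log₂(1/0.39) + 0.19·log₂(1/0.19) + 0.42·log₂(1/0.42) = 1.5107 bits.
RT = 390 + 210 × 1.5107 = 707.24 ms.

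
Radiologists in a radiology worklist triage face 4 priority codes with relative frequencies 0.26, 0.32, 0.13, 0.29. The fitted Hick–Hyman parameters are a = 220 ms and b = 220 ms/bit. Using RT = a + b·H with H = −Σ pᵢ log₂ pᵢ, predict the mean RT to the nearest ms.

645 ms

Entropy contributions −pᵢ log₂ pᵢ: 0.5053, 0.5260, 0.3826, 0.5179; sum H = 1.9319 bits.
RT = a + bH = 220 + 220·1.9319 = 645.01 ms.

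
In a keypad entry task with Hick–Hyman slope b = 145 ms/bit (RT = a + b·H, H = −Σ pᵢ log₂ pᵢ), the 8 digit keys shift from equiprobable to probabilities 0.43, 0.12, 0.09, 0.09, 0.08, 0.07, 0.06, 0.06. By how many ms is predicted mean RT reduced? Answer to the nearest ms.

The RT saving is b·ΔH. Equiprobable H₀ = log₂(8) = 3.0000 bits; with the given probabilities H = 2.5631 bits.
b·(H₀ − H) = 145 × (3.0000 − 2.5631) = 63.35 ms.

63 ms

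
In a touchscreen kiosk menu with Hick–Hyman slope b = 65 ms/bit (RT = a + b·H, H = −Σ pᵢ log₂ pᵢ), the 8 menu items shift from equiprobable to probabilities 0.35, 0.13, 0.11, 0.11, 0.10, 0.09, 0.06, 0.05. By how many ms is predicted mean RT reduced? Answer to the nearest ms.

The RT saving is b·ΔH. Equiprobable H₀ = log₂(8) = 3.0000 bits; with the given probabilities H = 2.7178 bits.
b·(H₀ − H) = 65 × (3.0000 − 2.7178) = 18.34 ms.

18 ms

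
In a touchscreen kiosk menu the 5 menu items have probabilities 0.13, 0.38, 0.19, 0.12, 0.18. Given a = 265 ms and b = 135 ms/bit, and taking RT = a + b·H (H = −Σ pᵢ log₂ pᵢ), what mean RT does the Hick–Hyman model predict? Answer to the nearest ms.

H = 0.13·log₂(1/0.13) + 0.38·log₂(1/0.38) + 0.19·log₂(1/0.19) + 0.12·log₂(1/0.12) + 0.18·log₂(1/0.18) = 2.1807 bits.
RT = 265 + 135 × 2.1807 = 559.39 ms.

559 ms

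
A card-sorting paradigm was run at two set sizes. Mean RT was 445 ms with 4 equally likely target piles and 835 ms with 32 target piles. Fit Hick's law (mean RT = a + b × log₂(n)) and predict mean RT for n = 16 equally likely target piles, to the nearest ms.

Solve the two-equation system in a and b:
  b = (835 − 445) / (log₂ 32 − log₂ 4) = 390 / (5 − 2) = 130 ms/bit
  a = 445 − 130 × 2 = 185 ms
Then RT(16) = 185 + 130 × log₂ 16 = 185 + 130 × 4 ≈ 705.000 ms.

705 ms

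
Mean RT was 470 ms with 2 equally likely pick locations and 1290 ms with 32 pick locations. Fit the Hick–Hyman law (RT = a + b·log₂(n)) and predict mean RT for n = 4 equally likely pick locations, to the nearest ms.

Fit slope and intercept:
  b = (1290 − 470) / (log₂ 32 − log₂ 2) = 820 / (5 − 1) = 205 ms/bit
  a = 470 − 205 × 1 = 265 ms
Then RT(4) = 265 + 205 × log₂ 4 = 265 + 205 × 2 ≈ 675.000 ms.

675 ms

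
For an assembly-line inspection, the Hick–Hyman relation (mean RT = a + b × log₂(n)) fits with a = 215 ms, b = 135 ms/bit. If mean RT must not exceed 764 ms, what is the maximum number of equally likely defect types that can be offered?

Information budget: (764 − 215)/135 = 4.0667 bits, so n ≤ 2^4.0667 = 16.757 → at most 16.

16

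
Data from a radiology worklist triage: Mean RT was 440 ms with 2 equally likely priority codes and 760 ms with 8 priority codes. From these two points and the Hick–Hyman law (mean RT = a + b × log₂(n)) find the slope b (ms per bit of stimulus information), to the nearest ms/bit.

160 ms/bit

The slope on a log₂ axis is (760 − 440) / (3 − 1) = 160 ms/bit.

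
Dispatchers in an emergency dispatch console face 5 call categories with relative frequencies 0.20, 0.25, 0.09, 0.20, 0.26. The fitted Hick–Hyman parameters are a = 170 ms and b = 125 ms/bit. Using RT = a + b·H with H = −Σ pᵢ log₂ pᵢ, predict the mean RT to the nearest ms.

451 ms

Entropy contributions −pᵢ log₂ pᵢ: 0.4644, 0.5000, 0.3127, 0.4644, 0.5053; sum H = 2.2467 bits.
RT = a + bH = 170 + 125·2.2467 = 450.84 ms.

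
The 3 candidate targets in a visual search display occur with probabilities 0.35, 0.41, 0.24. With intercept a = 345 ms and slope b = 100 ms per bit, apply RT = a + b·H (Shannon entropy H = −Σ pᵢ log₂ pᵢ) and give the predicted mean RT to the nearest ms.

500 ms

H = 0.35·log₂(1/0.35) + 0.41·log₂(1/0.41) + 0.24·log₂(1/0.24) = 1.5516 bits.
RT = 345 + 100 × 1.5516 = 500.16 ms.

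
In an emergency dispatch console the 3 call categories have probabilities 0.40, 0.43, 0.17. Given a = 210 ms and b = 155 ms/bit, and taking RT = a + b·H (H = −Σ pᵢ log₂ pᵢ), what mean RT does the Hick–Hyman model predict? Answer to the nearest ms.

H = 0.40·log₂(1/0.40) + 0.43·log₂(1/0.43) + 0.17·log₂(1/0.17) = 1.4869 bits.
RT = 210 + 155 × 1.4869 = 440.47 ms.

440 ms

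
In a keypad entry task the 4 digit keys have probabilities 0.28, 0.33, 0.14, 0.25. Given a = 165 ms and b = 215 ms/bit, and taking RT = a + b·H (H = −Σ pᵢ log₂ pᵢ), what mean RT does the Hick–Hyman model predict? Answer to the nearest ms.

582 ms

H = 0.28·log₂(1/0.28) + 0.33·log₂(1/0.33) + 0.14·log₂(1/0.14) + 0.25·log₂(1/0.25) = 1.9392 bits.
RT = 165 + 215 × 1.9392 = 581.92 ms.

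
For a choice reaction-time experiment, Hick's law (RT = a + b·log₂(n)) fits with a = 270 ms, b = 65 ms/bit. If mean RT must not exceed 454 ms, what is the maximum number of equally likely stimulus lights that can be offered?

7

65·log₂ n ≤ 454 − 270 = 184, giving log₂ n ≤ 2.8308 and n ≤ 7.115. The largest whole number is 7.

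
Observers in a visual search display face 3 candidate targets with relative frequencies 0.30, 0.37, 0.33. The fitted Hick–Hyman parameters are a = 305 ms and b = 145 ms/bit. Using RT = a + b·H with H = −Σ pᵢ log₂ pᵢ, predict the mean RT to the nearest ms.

534 ms

H = 0.30·log₂(1/0.30) + 0.37·log₂(1/0.37) + 0.33·log₂(1/0.33) = 1.5796 bits.
RT = 305 + 145 × 1.5796 = 534.05 ms.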